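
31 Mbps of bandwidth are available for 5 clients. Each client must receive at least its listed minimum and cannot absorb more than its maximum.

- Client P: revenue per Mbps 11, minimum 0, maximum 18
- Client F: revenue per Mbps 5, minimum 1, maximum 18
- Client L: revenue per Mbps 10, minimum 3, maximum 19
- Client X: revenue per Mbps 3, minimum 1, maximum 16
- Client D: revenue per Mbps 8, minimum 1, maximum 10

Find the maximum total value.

314

Meeting every minimum uses 0+1+3+1+1 = 6 Mbps, leaving 25.
Rank by revenue per Mbps: Client P 11 > Client L 10 > Client D 8 > Client F 5 > Client X 3.
Give Client P 18 more to hit its cap of 18 → 7 left.
Client L: +7 (room for 16) → 10. Pool exhausted.
Total = 11×18 + 5×1 + 10×10 + 3×1 + 8×1 = 314.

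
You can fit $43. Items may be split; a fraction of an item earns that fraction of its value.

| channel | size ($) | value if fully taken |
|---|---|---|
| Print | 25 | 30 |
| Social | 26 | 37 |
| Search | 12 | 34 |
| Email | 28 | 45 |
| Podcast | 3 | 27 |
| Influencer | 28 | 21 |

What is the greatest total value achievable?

Best value per unit of size first: Podcast 27/3≈9, Search 34/12≈2.83, Email 45/28≈1.61, Social 37/26≈1.42, Print 30/25≈1.2, Influencer 21/28≈0.75.
Podcast: take in full, 3 $ for value 27 → 40 left.
Search: take in full, 12 $ for value 34 → 28 left.
Take all of Email (28 $, value 45) → 0 $ left.
Total value = 106.

106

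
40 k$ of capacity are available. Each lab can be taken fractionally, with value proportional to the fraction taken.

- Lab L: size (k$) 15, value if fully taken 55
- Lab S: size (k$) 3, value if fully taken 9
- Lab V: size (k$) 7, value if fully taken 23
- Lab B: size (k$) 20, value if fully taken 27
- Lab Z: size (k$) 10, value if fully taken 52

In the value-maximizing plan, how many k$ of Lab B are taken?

5

Sort by value density: Lab Z 52/10≈5.2, Lab L 55/15≈3.67, Lab V 23/7≈3.29, Lab S 9/3≈3, Lab B 27/20≈1.35.
Take all of Lab Z (10 k$, value 52) ; 30 k$ left.
Take all of Lab L (15 k$, value 55) ; 15 k$ left.
Take all of Lab V (7 k$, value 23) ; 8 k$ left.
Lab S: take in full, 3 k$ for value 9 ; 5 left.
5 k$ left: a 5/20 share of Lab B gives 27×5/20 = 6.75.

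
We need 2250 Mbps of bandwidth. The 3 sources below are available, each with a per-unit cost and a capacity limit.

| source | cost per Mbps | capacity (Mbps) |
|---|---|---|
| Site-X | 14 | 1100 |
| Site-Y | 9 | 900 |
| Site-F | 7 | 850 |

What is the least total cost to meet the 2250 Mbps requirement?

Use sources in increasing cost order.
Site-F (7): use full 850 → 1400 Mbps to go.
Site-Y at 9: take all 900 Mbps → 500 still needed.
Site-X at 14: take 500 of its 1100 → requirement met.
Cost = 850×7 + 900×9 + 500×14 = 21050.

21050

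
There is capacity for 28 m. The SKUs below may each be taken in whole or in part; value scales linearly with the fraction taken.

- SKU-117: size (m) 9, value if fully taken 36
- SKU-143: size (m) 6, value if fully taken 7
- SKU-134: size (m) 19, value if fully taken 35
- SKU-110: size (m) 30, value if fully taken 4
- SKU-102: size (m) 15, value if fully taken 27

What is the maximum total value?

Sort by value density: SKU-117 36/9≈4, SKU-134 35/19≈1.84, SKU-102 27/15≈1.8, SKU-143 7/6≈1.17, SKU-110 4/30≈0.133.
SKU-117: take in full, 9 m for value 36 — 19 left.
Take all of SKU-134 (19 m, value 35) — 0 m left.
Total value = 71.

71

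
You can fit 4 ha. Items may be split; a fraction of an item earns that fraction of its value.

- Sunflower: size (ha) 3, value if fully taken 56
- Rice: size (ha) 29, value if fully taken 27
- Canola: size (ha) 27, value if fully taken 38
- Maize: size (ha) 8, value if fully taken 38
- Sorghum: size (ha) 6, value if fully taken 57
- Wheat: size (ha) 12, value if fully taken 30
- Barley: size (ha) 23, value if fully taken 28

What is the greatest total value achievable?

Sort by value density: Sunflower 56/3≈18.7, Sorghum 57/6≈9.5, Maize 38/8≈4.75, Wheat 30/12≈2.5, Canola 38/27≈1.41, Barley 28/23≈1.22, Rice 27/29≈0.931.
All 3 ha of Sunflower fit (value 56) ; 1 remain.
Fill the last 1 ha with part of Sorghum: 1/6 of it earns 9.5.
Total value = 65.5.

65.5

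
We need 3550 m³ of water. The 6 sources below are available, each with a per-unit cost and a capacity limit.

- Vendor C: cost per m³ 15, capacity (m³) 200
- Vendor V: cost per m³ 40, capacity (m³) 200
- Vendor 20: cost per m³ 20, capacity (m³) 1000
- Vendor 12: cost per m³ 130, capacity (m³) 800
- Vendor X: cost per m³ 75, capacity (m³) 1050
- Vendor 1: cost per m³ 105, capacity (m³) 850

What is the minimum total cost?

231500

Cheapest first:
Vendor C at 15: take all 200 m³ — 3350 still needed.
Take 1000 from Vendor 20 at 20 — need 2350 more.
Vendor V at 40: take all 200 m³ — 2150 still needed.
Vendor X at 75: take all 1050 m³ — 1100 still needed.
Vendor 1 (105): use full 850 — 250 m³ to go.
Vendor 12 at 130: take 250 of its 800 — requirement met.
Cost = 200×15 + 1000×20 + 200×40 + 1050×75 + 850×105 + 250×130 = 231500.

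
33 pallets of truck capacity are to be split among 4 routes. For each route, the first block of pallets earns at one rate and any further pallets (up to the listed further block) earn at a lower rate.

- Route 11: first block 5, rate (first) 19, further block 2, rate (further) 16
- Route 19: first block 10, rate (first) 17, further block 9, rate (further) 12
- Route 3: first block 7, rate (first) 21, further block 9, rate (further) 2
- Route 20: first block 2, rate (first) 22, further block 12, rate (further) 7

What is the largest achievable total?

572

Order all 8 blocks by rate: Route 20/first 22 > Route 3/first 21 > Route 11/first 19 > Route 19/first 17 > Route 11/second 16 > Route 19/second 12 > Route 20/second 7 > Route 3/second 2.
Route 20/first (22): +2 — 31 left.
Fill Route 3 first block (7 at 21) — 24 left.
Route 11/first (19): +5 — 19 left.
Route 19 first at 17: fill all 10 — 9 left.
Route 11 second at 16: fill all 2 — 7 left.
Route 19 second at 12: only 7 left, fill 7.
Total = 22×2 + 21×7 + 19×5 + 17×10 + 16×2 + 12×7 = 572.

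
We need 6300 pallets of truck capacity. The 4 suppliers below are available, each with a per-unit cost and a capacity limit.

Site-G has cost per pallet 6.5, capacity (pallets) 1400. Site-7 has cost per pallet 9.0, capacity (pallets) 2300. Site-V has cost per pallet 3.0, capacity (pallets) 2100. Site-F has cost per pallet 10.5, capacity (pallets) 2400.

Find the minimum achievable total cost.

41350

Cheapest first:
Site-V (3.0): use full 2100 → 4200 pallets to go.
Site-G (6.5): use full 1400 → 2800 pallets to go.
Site-7 at 9.0: take all 2300 pallets → 500 still needed.
Site-F (10.5): take the remaining 500 → done.
Cost = 2100×3.0 + 1400×6.5 + 2300×9.0 + 500×10.5 = 41350.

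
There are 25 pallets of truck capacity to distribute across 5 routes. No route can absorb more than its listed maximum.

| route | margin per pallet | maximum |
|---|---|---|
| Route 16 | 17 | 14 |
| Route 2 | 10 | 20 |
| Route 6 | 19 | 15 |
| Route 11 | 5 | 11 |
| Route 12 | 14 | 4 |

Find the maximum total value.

455

Order the routes by margin per pallet: Route 6 19 > Route 16 17 > Route 12 14 > Route 2 10 > Route 11 5.
Route 6 takes 15 to reach its cap of 15 ; 10 left.
Route 16 has room for 14 but only 10 remain, so it gets 10.
Total = 17×10 + 19×15 = 455.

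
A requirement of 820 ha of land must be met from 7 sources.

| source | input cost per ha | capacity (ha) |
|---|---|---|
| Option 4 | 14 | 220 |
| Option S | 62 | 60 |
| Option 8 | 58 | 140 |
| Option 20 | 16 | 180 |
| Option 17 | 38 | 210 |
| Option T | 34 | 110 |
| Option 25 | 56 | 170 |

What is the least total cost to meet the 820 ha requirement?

23280

Use sources in increasing cost order.
Take 220 from Option 4 at 14 → need 600 more.
Take 180 from Option 20 at 16 → need 420 more.
Option T (34): use full 110 → 310 ha to go.
Option 17 (38): use full 210 → 100 ha to go.
Option 25 at 56: take 100 of its 170 → requirement met.
Option 8, Option S: unused.
Cost = 220×14 + 180×16 + 110×34 + 210×38 + 100×56 = 23280.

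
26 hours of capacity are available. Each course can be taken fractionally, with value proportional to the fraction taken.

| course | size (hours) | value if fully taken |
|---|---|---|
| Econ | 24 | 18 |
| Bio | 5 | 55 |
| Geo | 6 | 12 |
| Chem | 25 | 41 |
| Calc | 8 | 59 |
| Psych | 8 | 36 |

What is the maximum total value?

160

Best value per unit of size first: Bio 55/5≈11, Calc 59/8≈7.38, Psych 36/8≈4.5, Geo 12/6≈2, Chem 41/25≈1.64, Econ 18/24≈0.75.
Bio: take in full, 5 hours for value 55 — 21 left.
Take all of Calc (8 hours, value 59) — 13 hours left.
Take all of Psych (8 hours, value 36) — 5 hours left.
5 hours left: a 5/6 share of Geo gives 12×5/6 = 10.
Total value = 160.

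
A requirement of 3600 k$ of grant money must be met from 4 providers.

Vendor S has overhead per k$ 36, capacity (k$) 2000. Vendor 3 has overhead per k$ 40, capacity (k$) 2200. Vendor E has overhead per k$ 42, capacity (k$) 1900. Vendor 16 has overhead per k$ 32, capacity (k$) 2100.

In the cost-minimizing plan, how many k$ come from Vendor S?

Cheapest first:
Vendor 16 (32): use full 2100 — 1500 k$ to go.
Vendor S at 36: take 1500 of its 2000 — requirement met.
Vendor 3, Vendor E: unused.

1500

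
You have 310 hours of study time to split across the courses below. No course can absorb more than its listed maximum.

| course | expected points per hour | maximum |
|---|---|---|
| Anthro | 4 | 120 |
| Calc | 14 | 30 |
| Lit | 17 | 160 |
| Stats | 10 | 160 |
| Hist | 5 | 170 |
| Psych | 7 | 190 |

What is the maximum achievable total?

4340

Highest expected points per hour first: Lit 17 > Calc 14 > Stats 10 > Psych 7 > Hist 5 > Anthro 4.
Give Lit 160 to hit its cap of 160 ; 150 left.
Give Calc 30 to hit its cap of 30 ; 120 left.
Stats: +120 (room for 160) → 120. Pool exhausted.
Total = 14×30 + 17×160 + 10×120 = 4340.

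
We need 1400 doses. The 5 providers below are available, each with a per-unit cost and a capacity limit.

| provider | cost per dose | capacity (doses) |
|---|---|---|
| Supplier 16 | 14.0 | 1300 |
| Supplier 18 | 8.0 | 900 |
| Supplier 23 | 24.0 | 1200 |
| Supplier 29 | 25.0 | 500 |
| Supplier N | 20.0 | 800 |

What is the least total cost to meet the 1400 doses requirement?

14200

Cheapest first:
Supplier 18 at 8.0: take all 900 doses — 500 still needed.
Supplier 16 at 14.0: take 500 of its 1300 — requirement met.
Supplier N, Supplier 23, Supplier 29: unused.
Cost = 900×8.0 + 500×14.0 = 14200.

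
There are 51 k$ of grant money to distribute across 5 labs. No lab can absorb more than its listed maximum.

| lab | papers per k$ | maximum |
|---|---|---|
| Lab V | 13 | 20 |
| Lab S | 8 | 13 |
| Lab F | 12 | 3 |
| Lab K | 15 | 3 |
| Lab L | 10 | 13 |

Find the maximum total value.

567

Rank by papers per k$: Lab K 15 > Lab V 13 > Lab F 12 > Lab L 10 > Lab S 8.
Lab K takes 3 to reach its cap of 3 ; 48 left.
Lab V: +20 to 20 (cap) ; 28 left.
Give Lab F 3 to hit its cap of 3 ; 25 left.
Lab L: +13 to 13 (cap) ; 12 left.
Lab S: +12 (room for 13) → 12. Pool exhausted.
Total = 13×20 + 8×12 + 12×3 + 15×3 + 10×13 = 567.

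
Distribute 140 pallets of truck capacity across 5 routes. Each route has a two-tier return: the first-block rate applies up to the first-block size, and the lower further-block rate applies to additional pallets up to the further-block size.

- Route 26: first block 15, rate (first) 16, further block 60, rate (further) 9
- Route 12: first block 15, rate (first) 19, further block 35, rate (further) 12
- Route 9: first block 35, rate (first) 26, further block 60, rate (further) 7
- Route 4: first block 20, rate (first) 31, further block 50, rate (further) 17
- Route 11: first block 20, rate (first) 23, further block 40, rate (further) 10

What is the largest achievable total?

Treat each block as its own option and order by rate: Route 4/tier1 31 > Route 9/tier1 26 > Route 11/tier1 23 > Route 12/tier1 19 > Route 4/tier2 17 > Route 26/tier1 16 > Route 12/tier2 12 > Route 11/tier2 10 > Route 26/tier2 9 > Route 9/tier2 7.
Route 4/tier1 (31): +20 ; 120 left.
Fill Route 9 tier1 block (35 at 26) ; 85 left.
Route 11/tier1 (23): +20 ; 65 left.
Fill Route 12 tier1 block (15 at 19) ; 50 left.
Route 4 tier2 at 17: fill all 50 ; 0 left.
Total = 31×20 + 26×35 + 23×20 + 19×15 + 17×50 = 3125.

3125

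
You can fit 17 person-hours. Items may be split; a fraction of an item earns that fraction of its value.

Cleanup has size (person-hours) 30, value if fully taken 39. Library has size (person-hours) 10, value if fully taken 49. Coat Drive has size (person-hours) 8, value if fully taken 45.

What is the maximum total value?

Best value per unit of size first: Coat Drive 45/8≈5.62, Library 49/10≈4.9, Cleanup 39/30≈1.3.
Coat Drive: take in full, 8 person-hours for value 45 ; 9 left.
Fill the last 9 person-hours with part of Library: 9/10 of it earns 44.1.
Total value = 89.1.

89.1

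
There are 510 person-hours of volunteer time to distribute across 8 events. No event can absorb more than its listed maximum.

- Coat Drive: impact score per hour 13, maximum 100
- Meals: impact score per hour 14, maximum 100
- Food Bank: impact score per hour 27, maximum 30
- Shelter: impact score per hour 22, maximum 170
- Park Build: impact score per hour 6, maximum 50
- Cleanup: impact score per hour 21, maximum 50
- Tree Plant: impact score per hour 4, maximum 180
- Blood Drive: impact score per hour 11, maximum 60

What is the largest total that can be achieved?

8960

Rank by impact score per hour: Food Bank 27 > Shelter 22 > Cleanup 21 > Meals 14 > Coat Drive 13 > Blood Drive 11 > Park Build 6 > Tree Plant 4.
Food Bank: +30 to 30 (cap) — 480 left.
Shelter takes 170 to reach its cap of 170 — 310 left.
Cleanup takes 50 to reach its cap of 50 — 260 left.
Give Meals 100 to hit its cap of 100 — 160 left.
Give Coat Drive 100 to hit its cap of 100 — 60 left.
Give Blood Drive 60 to hit its cap of 60 — 0 left.
Total = 13×100 + 14×100 + 27×30 + 22×170 + 21×50 + 11×60 = 8960.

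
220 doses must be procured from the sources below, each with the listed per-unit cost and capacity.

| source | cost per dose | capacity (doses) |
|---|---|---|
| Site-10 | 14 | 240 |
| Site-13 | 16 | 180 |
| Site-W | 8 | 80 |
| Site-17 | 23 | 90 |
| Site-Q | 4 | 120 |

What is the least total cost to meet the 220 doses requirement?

1400

Fill from the cheapest source first.
Site-Q (4): use full 120 → 100 doses to go.
Site-W at 8: take all 80 doses → 20 still needed.
Take 20 from Site-10 at 14 to finish.
Site-13, Site-17: unused.
Cost = 120×4 + 80×8 + 20×14 = 1400.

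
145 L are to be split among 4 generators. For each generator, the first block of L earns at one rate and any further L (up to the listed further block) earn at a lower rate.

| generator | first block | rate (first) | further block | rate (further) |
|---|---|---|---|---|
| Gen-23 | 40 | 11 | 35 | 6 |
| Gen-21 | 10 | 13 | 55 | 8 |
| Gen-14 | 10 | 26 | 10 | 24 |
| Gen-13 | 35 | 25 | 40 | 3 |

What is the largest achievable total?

Order all 8 blocks by rate: Gen-14/first 26 > Gen-13/first 25 > Gen-14/second 24 > Gen-21/first 13 > Gen-23/first 11 > Gen-21/second 8 > Gen-23/second 6 > Gen-13/second 3.
Fill Gen-14 first block (10 at 26) ; 135 left.
Fill Gen-13 first block (35 at 25) ; 100 left.
Gen-14/second (24): +10 ; 90 left.
Fill Gen-21 first block (10 at 13) ; 80 left.
Gen-23/first (11): +40 ; 40 left.
40 remain; put them into Gen-21 second at 8.
Total = 26×10 + 25×35 + 24×10 + 13×10 + 11×40 + 8×40 = 2265.

2265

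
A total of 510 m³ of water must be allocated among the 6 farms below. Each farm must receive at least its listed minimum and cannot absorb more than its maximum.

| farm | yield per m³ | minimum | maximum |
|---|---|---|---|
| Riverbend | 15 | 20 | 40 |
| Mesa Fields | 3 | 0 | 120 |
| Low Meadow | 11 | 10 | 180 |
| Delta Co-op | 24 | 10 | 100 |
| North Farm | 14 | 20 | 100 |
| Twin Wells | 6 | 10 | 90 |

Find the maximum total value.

6920

Meeting every minimum uses 20+0+10+10+20+10 = 70 m³, leaving 440.
Rank by yield per m³: Delta Co-op 24 > Riverbend 15 > North Farm 14 > Low Meadow 11 > Twin Wells 6 > Mesa Fields 3.
Delta Co-op: +90 to 100 (cap) ; 350 left.
Riverbend takes 20 more to reach its cap of 40 ; 330 left.
North Farm takes 80 more to reach its cap of 100 ; 250 left.
Give Low Meadow 170 more to hit its cap of 180 ; 80 left.
Give Twin Wells 80 more to hit its cap of 90 ; 0 left.
Total = 15×40 + 11×180 + 24×100 + 14×100 + 6×90 = 6920.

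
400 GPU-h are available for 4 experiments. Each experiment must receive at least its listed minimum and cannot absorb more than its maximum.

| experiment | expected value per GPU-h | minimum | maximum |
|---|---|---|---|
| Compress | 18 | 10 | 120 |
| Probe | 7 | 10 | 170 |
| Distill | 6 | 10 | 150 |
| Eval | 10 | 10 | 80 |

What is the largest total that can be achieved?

4330

Meeting every minimum uses 10+10+10+10 = 40 GPU-h, leaving 360.
Rank by expected value per GPU-h: Compress 18 > Eval 10 > Probe 7 > Distill 6.
Give Compress 110 more to hit its cap of 120 — 250 left.
Give Eval 70 more to hit its cap of 80 — 180 left.
Give Probe 160 more to hit its cap of 170 — 20 left.
Distill has room for 140 more but only 20 remain, so it gets 30.
Total = 18×120 + 7×170 + 6×30 + 10×80 = 4330.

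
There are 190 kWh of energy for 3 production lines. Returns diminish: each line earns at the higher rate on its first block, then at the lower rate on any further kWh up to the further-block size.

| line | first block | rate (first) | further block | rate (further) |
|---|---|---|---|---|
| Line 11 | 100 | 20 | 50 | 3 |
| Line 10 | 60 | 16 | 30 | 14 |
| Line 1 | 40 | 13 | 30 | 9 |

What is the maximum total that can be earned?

Rank every tier by rate: Line 11/T1 20 > Line 10/T1 16 > Line 10/T2 14 > Line 1/T1 13 > Line 1/T2 9 > Line 11/T2 3.
Fill Line 11 T1 block (100 at 20) — 90 left.
Line 10/T1 (16): +60 — 30 left.
Fill Line 10 T2 block (30 at 14) — 0 left.
Total = 20×100 + 16×60 + 14×30 = 3380.

3380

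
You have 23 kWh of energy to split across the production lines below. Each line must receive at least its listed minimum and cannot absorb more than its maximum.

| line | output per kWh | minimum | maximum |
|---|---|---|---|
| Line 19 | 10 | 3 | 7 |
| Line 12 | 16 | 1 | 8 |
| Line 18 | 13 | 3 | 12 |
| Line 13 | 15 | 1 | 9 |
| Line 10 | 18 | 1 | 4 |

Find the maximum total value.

Meeting every minimum uses 3+1+3+1+1 = 9 kWh, leaving 14.
Highest output per kWh first: Line 10 18 > Line 12 16 > Line 13 15 > Line 18 13 > Line 19 10.
Line 10: +3 to 4 (cap) — 11 left.
Give Line 12 7 more to hit its cap of 8 — 4 left.
Line 13 has room for 8 more but only 4 remain, so it gets 5.
Total = 10×3 + 16×8 + 13×3 + 15×5 + 18×4 = 344.

344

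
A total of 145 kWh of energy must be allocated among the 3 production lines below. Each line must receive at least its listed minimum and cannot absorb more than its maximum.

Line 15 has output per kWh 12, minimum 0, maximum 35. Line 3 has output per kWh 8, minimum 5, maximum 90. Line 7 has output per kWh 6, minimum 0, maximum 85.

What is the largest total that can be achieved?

Meeting every minimum uses 0+5+0 = 5 kWh, leaving 140.
Order the production lines by output per kWh: Line 15 12 > Line 3 8 > Line 7 6.
Line 15: +35 to 35 (cap) ; 105 left.
Line 3: +85 to 90 (cap) ; 20 left.
Line 7: +20 (room for 85) → 20. Pool exhausted.
Total = 12×35 + 8×90 + 6×20 = 1260.

1260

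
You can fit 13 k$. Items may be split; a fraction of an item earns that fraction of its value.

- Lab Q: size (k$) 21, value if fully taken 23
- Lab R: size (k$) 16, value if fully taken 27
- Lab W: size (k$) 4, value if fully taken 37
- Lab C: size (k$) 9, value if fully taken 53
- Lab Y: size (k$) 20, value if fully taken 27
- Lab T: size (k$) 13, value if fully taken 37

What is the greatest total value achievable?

90

Best value per unit of size first: Lab W 37/4≈9.25, Lab C 53/9≈5.89, Lab T 37/13≈2.85, Lab R 27/16≈1.69, Lab Y 27/20≈1.35, Lab Q 23/21≈1.1.
All 4 k$ of Lab W fit (value 37) ; 9 remain.
Lab C: take in full, 9 k$ for value 53 ; 0 left.
Total value = 90.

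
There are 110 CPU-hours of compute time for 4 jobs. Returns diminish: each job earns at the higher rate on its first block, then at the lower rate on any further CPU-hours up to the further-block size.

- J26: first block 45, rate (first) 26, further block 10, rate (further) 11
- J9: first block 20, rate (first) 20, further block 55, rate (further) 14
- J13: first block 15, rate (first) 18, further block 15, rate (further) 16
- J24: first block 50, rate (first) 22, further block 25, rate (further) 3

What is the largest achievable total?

Order all 8 blocks by rate: J26/tier1 26 > J24/tier1 22 > J9/tier1 20 > J13/tier1 18 > J13/tier2 16 > J9/tier2 14 > J26/tier2 11 > J24/tier2 3.
Fill J26 tier1 block (45 at 26) ; 65 left.
Fill J24 tier1 block (50 at 22) ; 15 left.
J9/tier1: +15 of 20 at 20; pool empty.
Total = 26×45 + 22×50 + 20×15 = 2570.

2570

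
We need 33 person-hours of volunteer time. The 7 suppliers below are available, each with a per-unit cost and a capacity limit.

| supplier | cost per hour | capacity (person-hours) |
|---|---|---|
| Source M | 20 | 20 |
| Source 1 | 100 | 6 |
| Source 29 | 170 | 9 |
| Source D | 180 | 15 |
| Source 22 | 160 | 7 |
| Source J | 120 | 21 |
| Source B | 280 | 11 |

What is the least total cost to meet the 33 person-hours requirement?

1840

Use suppliers in increasing cost order.
Source M (20): use full 20 ; 13 person-hours to go.
Take 6 from Source 1 at 100 ; need 7 more.
Source J at 120: take 7 of its 21 ; requirement met.
Source 22, Source 29, Source D, Source B: unused.
Cost = 20×20 + 6×100 + 7×120 = 1840.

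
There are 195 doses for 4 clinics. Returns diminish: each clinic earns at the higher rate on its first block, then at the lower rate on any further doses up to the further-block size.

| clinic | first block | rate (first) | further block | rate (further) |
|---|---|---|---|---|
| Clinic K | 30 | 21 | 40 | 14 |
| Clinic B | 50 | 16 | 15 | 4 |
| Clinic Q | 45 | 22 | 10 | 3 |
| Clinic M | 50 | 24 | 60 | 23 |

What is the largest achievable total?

4360

Treat each block as its own option and order by rate: Clinic M/tier1 24 > Clinic M/tier2 23 > Clinic Q/tier1 22 > Clinic K/tier1 21 > Clinic B/tier1 16 > Clinic K/tier2 14 > Clinic B/tier2 4 > Clinic Q/tier2 3.
Clinic M tier1 at 24: fill all 50 — 145 left.
Fill Clinic M tier2 block (60 at 23) — 85 left.
Fill Clinic Q tier1 block (45 at 22) — 40 left.
Clinic K tier1 at 21: fill all 30 — 10 left.
Clinic B/tier1: +10 of 50 at 16; pool empty.
Total = 24×50 + 23×60 + 22×45 + 21×30 + 16×10 = 4360.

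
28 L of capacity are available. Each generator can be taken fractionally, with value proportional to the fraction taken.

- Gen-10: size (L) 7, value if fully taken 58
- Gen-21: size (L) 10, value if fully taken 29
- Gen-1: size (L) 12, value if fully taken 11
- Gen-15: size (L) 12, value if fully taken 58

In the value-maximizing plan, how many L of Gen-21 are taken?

9

Rank by value-to-size ratio: Gen-10 58/7≈8.29, Gen-15 58/12≈4.83, Gen-21 29/10≈2.9, Gen-1 11/12≈0.917.
Gen-10: take in full, 7 L for value 58 ; 21 left.
All 12 L of Gen-15 fit (value 58) ; 9 remain.
Fill the last 9 L with part of Gen-21: 9/10 of it earns 26.1.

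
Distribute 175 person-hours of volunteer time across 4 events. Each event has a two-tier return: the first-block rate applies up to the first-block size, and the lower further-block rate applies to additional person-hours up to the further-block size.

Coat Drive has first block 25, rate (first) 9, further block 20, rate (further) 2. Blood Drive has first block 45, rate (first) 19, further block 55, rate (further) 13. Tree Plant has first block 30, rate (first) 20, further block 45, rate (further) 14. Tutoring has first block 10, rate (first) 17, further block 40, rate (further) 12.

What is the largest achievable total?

2840

Treat each block as its own option and order by rate: Tree Plant/T1 20 > Blood Drive/T1 19 > Tutoring/T1 17 > Tree Plant/T2 14 > Blood Drive/T2 13 > Tutoring/T2 12 > Coat Drive/T1 9 > Coat Drive/T2 2.
Tree Plant/T1 (20): +30 → 145 left.
Fill Blood Drive T1 block (45 at 19) → 100 left.
Fill Tutoring T1 block (10 at 17) → 90 left.
Fill Tree Plant T2 block (45 at 14) → 45 left.
45 remain; put them into Blood Drive T2 at 13.
Total = 20×30 + 19×45 + 17×10 + 14×45 + 13×45 = 2840.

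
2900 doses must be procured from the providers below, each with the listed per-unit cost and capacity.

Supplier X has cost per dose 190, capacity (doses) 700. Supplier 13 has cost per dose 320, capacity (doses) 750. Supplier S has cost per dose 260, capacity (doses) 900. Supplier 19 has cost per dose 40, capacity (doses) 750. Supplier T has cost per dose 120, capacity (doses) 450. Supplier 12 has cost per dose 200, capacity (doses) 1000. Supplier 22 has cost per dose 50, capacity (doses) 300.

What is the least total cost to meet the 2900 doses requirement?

Fill from the cheapest provider first.
Take 750 from Supplier 19 at 40 → need 2150 more.
Take 300 from Supplier 22 at 50 → need 1850 more.
Take 450 from Supplier T at 120 → need 1400 more.
Take 700 from Supplier X at 190 → need 700 more.
Take 700 from Supplier 12 at 200 to finish.
Supplier S, Supplier 13: unused.
Cost = 750×40 + 300×50 + 450×120 + 700×190 + 700×200 = 372000.

372000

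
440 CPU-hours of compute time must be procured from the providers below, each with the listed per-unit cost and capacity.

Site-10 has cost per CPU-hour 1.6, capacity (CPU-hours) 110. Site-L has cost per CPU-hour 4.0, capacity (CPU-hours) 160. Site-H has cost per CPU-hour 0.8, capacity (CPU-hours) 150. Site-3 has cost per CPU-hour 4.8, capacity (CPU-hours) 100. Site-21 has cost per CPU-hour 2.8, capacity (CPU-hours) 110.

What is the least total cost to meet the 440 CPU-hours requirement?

884

Fill from the cheapest provider first.
Site-H (0.8): use full 150 ; 290 CPU-hours to go.
Take 110 from Site-10 at 1.6 ; need 180 more.
Site-21 (2.8): use full 110 ; 70 CPU-hours to go.
Take 70 from Site-L at 4.0 to finish.
Site-3: unused.
Cost = 150×0.8 + 110×1.6 + 110×2.8 + 70×4.0 = 884.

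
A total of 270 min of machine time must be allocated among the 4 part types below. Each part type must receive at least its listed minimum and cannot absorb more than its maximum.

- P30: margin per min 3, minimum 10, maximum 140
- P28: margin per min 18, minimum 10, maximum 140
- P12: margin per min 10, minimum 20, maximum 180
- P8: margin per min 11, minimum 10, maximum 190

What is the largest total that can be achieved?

3850

Meeting every minimum uses 10+10+20+10 = 50 min, leaving 220.
Highest margin per min first: P28 18 > P8 11 > P12 10 > P30 3.
Give P28 130 more to hit its cap of 140 — 90 left.
Only 90 left; P8 takes them to reach 100.
Total = 3×10 + 18×140 + 10×20 + 11×100 = 3850.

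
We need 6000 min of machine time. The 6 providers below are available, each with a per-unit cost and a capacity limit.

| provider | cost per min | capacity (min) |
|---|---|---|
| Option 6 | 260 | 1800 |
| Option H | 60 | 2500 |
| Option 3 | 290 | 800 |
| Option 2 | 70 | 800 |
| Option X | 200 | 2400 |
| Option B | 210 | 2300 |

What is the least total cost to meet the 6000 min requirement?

749000

Fill from the cheapest provider first.
Take 2500 from Option H at 60 → need 3500 more.
Take 800 from Option 2 at 70 → need 2700 more.
Option X at 200: take all 2400 min → 300 still needed.
Option B (210): take the remaining 300 → done.
Option 6, Option 3: unused.
Cost = 2500×60 + 800×70 + 2400×200 + 300×210 = 749000.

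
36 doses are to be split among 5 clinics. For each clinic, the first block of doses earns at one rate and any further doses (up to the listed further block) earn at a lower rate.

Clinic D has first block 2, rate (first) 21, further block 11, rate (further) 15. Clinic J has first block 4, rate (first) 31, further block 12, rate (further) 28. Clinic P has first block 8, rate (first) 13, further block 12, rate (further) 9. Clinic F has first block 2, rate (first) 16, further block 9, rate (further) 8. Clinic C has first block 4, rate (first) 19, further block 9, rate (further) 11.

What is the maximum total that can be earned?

788

Order all 10 blocks by rate: Clinic J/T1 31 > Clinic J/T2 28 > Clinic D/T1 21 > Clinic C/T1 19 > Clinic F/T1 16 > Clinic D/T2 15 > Clinic P/T1 13 > Clinic C/T2 11 > Clinic P/T2 9 > Clinic F/T2 8.
Fill Clinic J T1 block (4 at 31) — 32 left.
Fill Clinic J T2 block (12 at 28) — 20 left.
Clinic D T1 at 21: fill all 2 — 18 left.
Clinic C/T1 (19): +4 — 14 left.
Clinic F T1 at 16: fill all 2 — 12 left.
Clinic D T2 at 15: fill all 11 — 1 left.
Clinic P T1 at 13: only 1 left, fill 1.
Total = 31×4 + 28×12 + 21×2 + 19×4 + 16×2 + 15×11 + 13×1 = 788.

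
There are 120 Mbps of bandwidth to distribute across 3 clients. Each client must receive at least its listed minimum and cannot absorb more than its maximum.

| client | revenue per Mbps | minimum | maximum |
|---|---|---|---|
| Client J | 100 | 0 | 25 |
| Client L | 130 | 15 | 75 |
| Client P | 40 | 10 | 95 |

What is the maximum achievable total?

13050

Meeting every minimum uses 0+15+10 = 25 Mbps, leaving 95.
Highest revenue per Mbps first: Client L 130 > Client J 100 > Client P 40.
Client L: +60 to 75 (cap) → 35 left.
Client J takes 25 more to reach its cap of 25 → 10 left.
Client P has room for 85 more but only 10 remain, so it gets 20.
Total = 100×25 + 130×75 + 40×20 = 13050.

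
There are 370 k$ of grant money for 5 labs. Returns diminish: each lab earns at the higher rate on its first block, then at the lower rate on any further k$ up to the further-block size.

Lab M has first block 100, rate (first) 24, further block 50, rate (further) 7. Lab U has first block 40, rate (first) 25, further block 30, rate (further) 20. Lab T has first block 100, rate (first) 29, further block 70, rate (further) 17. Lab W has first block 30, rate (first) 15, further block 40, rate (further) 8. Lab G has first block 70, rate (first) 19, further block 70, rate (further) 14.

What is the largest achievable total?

Treat each block as its own option and order by rate: Lab T/tier1 29 > Lab U/tier1 25 > Lab M/tier1 24 > Lab U/tier2 20 > Lab G/tier1 19 > Lab T/tier2 17 > Lab W/tier1 15 > Lab G/tier2 14 > Lab W/tier2 8 > Lab M/tier2 7.
Fill Lab T tier1 block (100 at 29) — 270 left.
Lab U tier1 at 25: fill all 40 — 230 left.
Lab M/tier1 (24): +100 — 130 left.
Lab U tier2 at 20: fill all 30 — 100 left.
Lab G/tier1 (19): +70 — 30 left.
30 remain; put them into Lab T tier2 at 17.
Total = 29×100 + 25×40 + 24×100 + 20×30 + 19×70 + 17×30 = 8740.

8740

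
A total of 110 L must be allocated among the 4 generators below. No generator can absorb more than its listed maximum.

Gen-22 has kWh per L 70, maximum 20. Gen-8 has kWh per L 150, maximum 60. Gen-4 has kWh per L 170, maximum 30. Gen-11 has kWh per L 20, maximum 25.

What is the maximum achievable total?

15500

Order the generators by kWh per L: Gen-4 170 > Gen-8 150 > Gen-22 70 > Gen-11 20.
Gen-4 takes 30 to reach its cap of 30 ; 80 left.
Give Gen-8 60 to hit its cap of 60 ; 20 left.
Gen-22 takes 20 to reach its cap of 20 ; 0 left.
Total = 70×20 + 150×60 + 170×30 = 15500.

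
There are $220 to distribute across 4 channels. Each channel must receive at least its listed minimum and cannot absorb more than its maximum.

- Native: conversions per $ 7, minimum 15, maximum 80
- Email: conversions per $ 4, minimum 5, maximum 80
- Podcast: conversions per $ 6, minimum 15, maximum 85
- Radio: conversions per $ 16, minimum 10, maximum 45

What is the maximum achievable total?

1830

Meeting every minimum uses 15+5+15+10 = 45 $, leaving 175.
Order the channels by conversions per $: Radio 16 > Native 7 > Podcast 6 > Email 4.
Radio: +35 to 45 (cap) ; 140 left.
Native: +65 to 80 (cap) ; 75 left.
Give Podcast 70 more to hit its cap of 85 ; 5 left.
Only 5 left; Email takes them to reach 10.
Total = 7×80 + 4×10 + 6×85 + 16×45 = 1830.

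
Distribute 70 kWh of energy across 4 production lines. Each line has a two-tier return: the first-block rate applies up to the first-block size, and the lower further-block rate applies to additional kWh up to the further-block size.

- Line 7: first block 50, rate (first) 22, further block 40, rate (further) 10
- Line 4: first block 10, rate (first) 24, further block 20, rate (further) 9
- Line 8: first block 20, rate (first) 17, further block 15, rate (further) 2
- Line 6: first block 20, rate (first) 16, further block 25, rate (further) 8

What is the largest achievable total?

1510

Treat each block as its own option and order by rate: Line 4/tier1 24 > Line 7/tier1 22 > Line 8/tier1 17 > Line 6/tier1 16 > Line 7/tier2 10 > Line 4/tier2 9 > Line 6/tier2 8 > Line 8/tier2 2.
Line 4 tier1 at 24: fill all 10 — 60 left.
Fill Line 7 tier1 block (50 at 22) — 10 left.
Line 8 tier1 at 17: only 10 left, fill 10.
Total = 24×10 + 22×50 + 17×10 = 1510.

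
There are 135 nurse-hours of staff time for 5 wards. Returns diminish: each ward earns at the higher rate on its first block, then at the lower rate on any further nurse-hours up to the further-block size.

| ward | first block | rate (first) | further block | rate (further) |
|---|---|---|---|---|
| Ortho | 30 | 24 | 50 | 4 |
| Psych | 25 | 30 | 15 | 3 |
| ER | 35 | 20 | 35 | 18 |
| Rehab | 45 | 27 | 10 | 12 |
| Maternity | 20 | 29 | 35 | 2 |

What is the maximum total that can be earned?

3565

Rank every tier by rate: Psych/first 30 > Maternity/first 29 > Rehab/first 27 > Ortho/first 24 > ER/first 20 > ER/second 18 > Rehab/second 12 > Ortho/second 4 > Psych/second 3 > Maternity/second 2.
Fill Psych first block (25 at 30) — 110 left.
Maternity/first (29): +20 — 90 left.
Rehab/first (27): +45 — 45 left.
Fill Ortho first block (30 at 24) — 15 left.
ER first at 20: only 15 left, fill 15.
Total = 30×25 + 29×20 + 27×45 + 24×30 + 20×15 = 3565.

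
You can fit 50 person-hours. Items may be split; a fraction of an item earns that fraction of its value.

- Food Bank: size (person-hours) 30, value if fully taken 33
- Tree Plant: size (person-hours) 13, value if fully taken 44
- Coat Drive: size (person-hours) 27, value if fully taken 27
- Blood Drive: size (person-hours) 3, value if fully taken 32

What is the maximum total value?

113

Best value per unit of size first: Blood Drive 32/3≈10.7, Tree Plant 44/13≈3.38, Food Bank 33/30≈1.1, Coat Drive 27/27≈1.
Take all of Blood Drive (3 person-hours, value 32) → 47 person-hours left.
Tree Plant: take in full, 13 person-hours for value 44 → 34 left.
Food Bank: take in full, 30 person-hours for value 33 → 4 left.
4 person-hours left: a 4/27 share of Coat Drive gives 27×4/27 = 4.
Total value = 113.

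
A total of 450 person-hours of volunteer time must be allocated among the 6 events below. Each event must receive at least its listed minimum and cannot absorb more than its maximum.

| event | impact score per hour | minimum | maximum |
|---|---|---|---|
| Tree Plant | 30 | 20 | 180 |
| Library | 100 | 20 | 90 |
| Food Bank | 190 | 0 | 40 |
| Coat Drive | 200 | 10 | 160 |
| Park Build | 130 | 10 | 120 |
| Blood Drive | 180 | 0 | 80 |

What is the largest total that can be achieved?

73200

Meeting every minimum uses 20+20+0+10+10+0 = 60 person-hours, leaving 390.
Highest impact score per hour first: Coat Drive 200 > Food Bank 190 > Blood Drive 180 > Park Build 130 > Library 100 > Tree Plant 30.
Give Coat Drive 150 more to hit its cap of 160 → 240 left.
Give Food Bank 40 more to hit its cap of 40 → 200 left.
Blood Drive: +80 to 80 (cap) → 120 left.
Give Park Build 110 more to hit its cap of 120 → 10 left.
Library: +10 (room for 70) → 30. Pool exhausted.
Total = 30×20 + 100×30 + 190×40 + 200×160 + 130×120 + 180×80 = 73200.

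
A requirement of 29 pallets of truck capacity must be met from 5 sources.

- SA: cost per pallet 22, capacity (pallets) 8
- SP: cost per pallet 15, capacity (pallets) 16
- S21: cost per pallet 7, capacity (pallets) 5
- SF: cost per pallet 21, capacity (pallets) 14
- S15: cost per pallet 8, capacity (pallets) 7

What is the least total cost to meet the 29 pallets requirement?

352

Use sources in increasing cost order.
Take 5 from S21 at 7 → need 24 more.
Take 7 from S15 at 8 → need 17 more.
SP at 15: take all 16 pallets → 1 still needed.
Take 1 from SF at 21 to finish.
SA: unused.
Cost = 5×7 + 7×8 + 16×15 + 1×21 = 352.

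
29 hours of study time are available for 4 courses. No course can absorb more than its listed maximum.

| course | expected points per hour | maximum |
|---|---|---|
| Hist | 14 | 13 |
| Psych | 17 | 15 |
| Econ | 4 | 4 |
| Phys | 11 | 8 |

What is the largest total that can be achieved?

Order the courses by expected points per hour: Psych 17 > Hist 14 > Phys 11 > Econ 4.
Psych takes 15 to reach its cap of 15 → 14 left.
Hist: +13 to 13 (cap) → 1 left.
Only 1 left; Phys takes them to reach 1.
Total = 14×13 + 17×15 + 11×1 = 448.

448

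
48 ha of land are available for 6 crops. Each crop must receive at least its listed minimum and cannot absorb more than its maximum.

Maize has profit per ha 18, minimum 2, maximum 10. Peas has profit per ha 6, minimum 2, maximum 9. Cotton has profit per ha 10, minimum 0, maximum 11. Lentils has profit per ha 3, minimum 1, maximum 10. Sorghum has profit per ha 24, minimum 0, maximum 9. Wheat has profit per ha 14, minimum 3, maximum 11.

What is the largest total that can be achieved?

699

Meeting every minimum uses 2+2+0+1+0+3 = 8 ha, leaving 40.
Rank by profit per ha: Sorghum 24 > Maize 18 > Wheat 14 > Cotton 10 > Peas 6 > Lentils 3.
Sorghum: +9 to 9 (cap) → 31 left.
Maize: +8 to 10 (cap) → 23 left.
Wheat takes 8 more to reach its cap of 11 → 15 left.
Cotton takes 11 more to reach its cap of 11 → 4 left.
Only 4 left; Peas takes them to reach 6.
Total = 18×10 + 6×6 + 10×11 + 3×1 + 24×9 + 14×11 = 699.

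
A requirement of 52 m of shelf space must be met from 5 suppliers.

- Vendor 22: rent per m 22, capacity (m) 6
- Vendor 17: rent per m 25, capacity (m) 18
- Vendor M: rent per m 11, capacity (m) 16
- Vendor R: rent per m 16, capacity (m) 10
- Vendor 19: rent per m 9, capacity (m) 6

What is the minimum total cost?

Fill from the cheapest supplier first.
Vendor 19 (9): use full 6 → 46 m to go.
Vendor M (11): use full 16 → 30 m to go.
Vendor R at 16: take all 10 m → 20 still needed.
Vendor 22 at 22: take all 6 m → 14 still needed.
Vendor 17 at 25: take 14 of its 18 → requirement met.
Cost = 6×9 + 16×11 + 10×16 + 6×22 + 14×25 = 872.

872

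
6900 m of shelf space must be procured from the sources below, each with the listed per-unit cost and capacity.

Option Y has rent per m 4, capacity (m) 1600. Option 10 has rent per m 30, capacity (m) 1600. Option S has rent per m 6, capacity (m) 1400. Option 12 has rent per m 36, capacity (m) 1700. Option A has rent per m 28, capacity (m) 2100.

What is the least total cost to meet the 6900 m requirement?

Cheapest first:
Option Y (4): use full 1600 → 5300 m to go.
Option S at 6: take all 1400 m → 3900 still needed.
Take 2100 from Option A at 28 → need 1800 more.
Option 10 at 30: take all 1600 m → 200 still needed.
Option 12 (36): take the remaining 200 → done.
Cost = 1600×4 + 1400×6 + 2100×28 + 1600×30 + 200×36 = 128800.

128800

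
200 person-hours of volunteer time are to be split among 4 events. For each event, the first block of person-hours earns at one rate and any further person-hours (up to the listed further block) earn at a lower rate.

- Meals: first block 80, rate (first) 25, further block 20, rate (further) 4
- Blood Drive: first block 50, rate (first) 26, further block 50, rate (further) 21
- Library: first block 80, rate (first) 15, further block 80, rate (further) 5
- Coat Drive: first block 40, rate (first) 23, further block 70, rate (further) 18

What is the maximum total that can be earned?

4850

Rank every tier by rate: Blood Drive/T1 26 > Meals/T1 25 > Coat Drive/T1 23 > Blood Drive/T2 21 > Coat Drive/T2 18 > Library/T1 15 > Library/T2 5 > Meals/T2 4.
Blood Drive/T1 (26): +50 — 150 left.
Fill Meals T1 block (80 at 25) — 70 left.
Coat Drive/T1 (23): +40 — 30 left.
Blood Drive T2 at 21: only 30 left, fill 30.
Total = 26×50 + 25×80 + 23×40 + 21×30 = 4850.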